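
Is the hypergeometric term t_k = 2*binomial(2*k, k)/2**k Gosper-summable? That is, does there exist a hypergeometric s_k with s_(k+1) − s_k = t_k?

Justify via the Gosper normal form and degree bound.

No — t_k has no hypergeometric antidifference.

Compute t_(k+1)/t_k: get (2*k + 1)/(k + 1).
So A=2*k + 1 and B=k + 1, with C=1.
Need (2*k + 1)·f(k+1) − (k)·f(k) = 1.
Degrees (1,1,0) ⇒ d ≤ -1.
d = -1 < 0 ⇒ no nonzero polynomial f; not summable.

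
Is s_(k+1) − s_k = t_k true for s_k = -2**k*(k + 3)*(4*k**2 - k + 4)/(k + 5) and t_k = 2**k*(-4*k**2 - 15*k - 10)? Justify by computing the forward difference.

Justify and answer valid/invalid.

Invalid: residual 2**(k + 1)*(4*k**3 + 31*k**2 + 86*k + 46)/(k**2 + 11*k + 30) ≠ 0.

s_(k+1) = -2**(k + 1)*(k + 4)*(-k + 4*(k + 1)**2 + 3)/(k + 6)
s_(k+1) − s_k = 2**k*(-4*k**4 - 51*k**3 - 233*k**2 - 388*k - 208)/(k**2 + 11*k + 30)
(s_(k+1) − s_k) − t_k = 2**(k + 1)*(4*k**3 + 31*k**2 + 86*k + 46)/(k**2 + 11*k + 30)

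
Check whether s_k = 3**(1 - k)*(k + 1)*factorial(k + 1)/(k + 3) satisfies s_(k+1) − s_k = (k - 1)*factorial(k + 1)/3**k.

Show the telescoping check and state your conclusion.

s_(k+1) = (k + 2)*factorial(k + 2)/(3**k*(k + 4))
s_(k+1) − s_k = k*(k**2 + 4*k + 1)*factorial(k + 1)/(3**k*(k + 3)*(k + 4))
(s_(k+1) − s_k) − t_k = -2*(k**2 + 2*k - 6)*factorial(k + 1)/(3**k*(k + 3)*(k + 4))

Invalid: residual -2*(k**2 + 2*k - 6)*factorial(k + 1)/(3**k*(k + 3)*(k + 4)) ≠ 0.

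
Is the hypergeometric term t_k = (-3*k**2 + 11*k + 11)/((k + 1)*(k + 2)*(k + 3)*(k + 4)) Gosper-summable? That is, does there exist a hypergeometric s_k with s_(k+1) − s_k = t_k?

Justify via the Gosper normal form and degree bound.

Yes. s_k = k*(k**2 + 12*k + 9)/(2*(k + 1)*(k + 2)*(k + 3)).

Compute t_(k+1)/t_k: get (k + 1)*(11*k - 3*(k + 1)**2 + 22)/((k + 5)*(-3*k**2 + 11*k + 11)).
A = k + 1, B = k + 5, C = k**2 - 11*k/3 - 11/3.
Key eq: (k + 1)·f(k+1) = (k + 4)·f(k) + (k**2 - 11*k/3 - 11/3).
deg f ≤ 3 (via 1,1,2).
Solving with deg f ≤ 3: f(k) = -k*(k**2 + 12*k + 9)/6.
Certificate R = B(k−1)f/C = -k*(k + 4)*(k**2 + 12*k + 9)/(2*(3*k**2 - 11*k - 11)) gives s_k = k*(k**2 + 12*k + 9)/(2*(k + 1)*(k + 2)*(k + 3)).
s_(k+1) − s_k = (-3*k**2 + 11*k + 11)/(k**4 + 10*k**3 + 35*k**2 + 50*k + 24) = t_k.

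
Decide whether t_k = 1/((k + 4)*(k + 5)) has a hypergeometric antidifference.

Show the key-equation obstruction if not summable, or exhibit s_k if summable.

Compute t_(k+1)/t_k: get (k + 4)/(k + 6).
So A=k + 4 and B=k + 6, with C=1.
Set up (k + 4)·f(k+1) − (k + 5)·f(k) − (1) = 0.
Degrees (1,1,0) ⇒ d ≤ 1.
Solve for f: f(k) = k/4 (degree 1 ≤ 1).
Then R = B(k−1)f/C = k*(k + 5)/4, so s_k = R(k)·t_k = k/(4*(k + 4)).
Verify: 1/(k**2 + 9*k + 20) matches t_k.

Yes. s_k = k/(4*(k + 4)).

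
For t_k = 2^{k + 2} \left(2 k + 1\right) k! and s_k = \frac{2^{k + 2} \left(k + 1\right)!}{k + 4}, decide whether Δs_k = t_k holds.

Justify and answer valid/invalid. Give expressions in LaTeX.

s_(k+1) = 2**(k + 3)*factorial(k + 2)/(k + 5)
s_(k+1) − s_k = 2**(k + 2)*(2*k**2 + 11*k + 11)*factorial(k + 1)/((k + 4)*(k + 5))
(s_(k+1) − s_k) − t_k = -12*2**k*(2*k**2 + 9*k + 3)*factorial(k)/((k + 4)*(k + 5))

Invalid: residual - \frac{12 \cdot 2^{k} \left(2 k^{2} + 9 k + 3\right) k!}{\left(k + 4\right) \left(k + 5\right)} ≠ 0.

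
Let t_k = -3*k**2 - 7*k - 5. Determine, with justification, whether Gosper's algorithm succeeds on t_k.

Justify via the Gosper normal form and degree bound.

t_(k+1)/t_k = (3*k**2 + 13*k + 15)/(3*k**2 + 7*k + 5).
Factor: A=1; B=1; C=k**2 + 7*k/3 + 5/3.
Key eq: (1)·f(k+1) = (1)·f(k) + (k**2 + 7*k/3 + 5/3).
d = 3 from the (0,0,2) case.
Coefficient equations give f(k) = k*(k**2 + 2*k + 2)/3.
Then R = B(k−1)f/C = k*(k**2 + 2*k + 2)/(3*k**2 + 7*k + 5), so s_k = R(k)·t_k = k*(-k**2 - 2*k - 2).
Check: Δs_k = -3*k**2 - 7*k - 5. ✓

Yes. s_k = k*(-k**2 - 2*k - 2).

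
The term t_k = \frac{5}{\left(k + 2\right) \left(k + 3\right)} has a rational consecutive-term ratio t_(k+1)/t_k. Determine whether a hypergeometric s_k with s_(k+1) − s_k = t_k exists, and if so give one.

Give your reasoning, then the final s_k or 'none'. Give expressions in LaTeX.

s_k = \frac{5 k}{2 \left(k + 2\right)}

t_(k+1)/t_k = (k + 2)/(k + 4).
Take A(k)=k + 2, B(k)=k + 4, C(k)=1.
f must satisfy (k + 2)·f(k+1) − (k + 3)·f(k) = 1.
Degrees (1,1,0) ⇒ d ≤ 1.
Coefficient equations give f(k) = k/2.
R(k) = B(k−1)·f(k)/C(k) = k*(k + 3)/2; s_k = R·t_k = 5*k/(2*(k + 2)).
Δs = 5/(k**2 + 5*k + 6), as required.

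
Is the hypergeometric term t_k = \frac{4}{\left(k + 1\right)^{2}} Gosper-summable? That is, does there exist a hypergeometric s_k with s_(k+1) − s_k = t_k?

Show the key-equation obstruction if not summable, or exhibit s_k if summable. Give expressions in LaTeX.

r(k) = (k + 1)**2/(k + 2)**2 after simplifying.
Normal form (A,B,C) = (k**2 + 2*k + 1, k**2 + 4*k + 4, 1).
Key eq: (k**2 + 2*k + 1)·f(k+1) = (k**2 + 2*k + 1)·f(k) + (1).
d = 0 from the (2,2,0) case.
Generic f = c0 gives residual -1; -1 = 0 cannot hold, so t_k is not Gosper-summable.

No. Not Gosper-summable.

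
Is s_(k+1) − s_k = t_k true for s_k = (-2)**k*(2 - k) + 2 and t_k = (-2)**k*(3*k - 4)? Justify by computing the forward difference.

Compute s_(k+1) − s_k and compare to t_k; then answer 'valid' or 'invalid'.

s_(k+1) = 2*(-2)**k*(k - 1) + 2
s_(k+1) − s_k = (-2)**k*(3*k - 4)
(s_(k+1) − s_k) − t_k = 0

Valid — Δs_k = t_k.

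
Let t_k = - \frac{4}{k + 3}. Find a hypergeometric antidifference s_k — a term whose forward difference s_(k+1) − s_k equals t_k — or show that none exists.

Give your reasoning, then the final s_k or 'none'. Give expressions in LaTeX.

Ratio r(k) = (k + 3)/(k + 4).
So A=k + 3 and B=k + 4, with C=1.
Solve (k + 3)·f(k+1) − (k + 3)·f(k) = 1.
d = 0 from the (1,1,0) case.
Put f(k) = c0: A·f(k+1) − B(k−1)·f(k) − C = -1; need -1 = 0 — inconsistent ⇒ no f, not summable.

not Gosper-summable; s_k does not exist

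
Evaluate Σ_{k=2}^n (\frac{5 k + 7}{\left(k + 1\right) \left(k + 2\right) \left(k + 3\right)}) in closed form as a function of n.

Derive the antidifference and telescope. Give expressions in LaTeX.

S(n) = \frac{4 n^{2} + 5 n - 9}{3 \left(n^{2} + 5 n + 6\right)}

r(k) = (k + 1)*(5*k + 12)/((k + 4)*(5*k + 7)) after simplifying.
Take A(k)=k + 1, B(k)=k + 4, C(k)=k + 7/5.
Solve (k + 1)·f(k+1) − (k + 3)·f(k) = k + 7/5.
deg f ≤ 2 (via 1,1,1).
Solve for f: f(k) = k*(3*k + 4)/5 (degree 2 ≤ 2).
So s_k = (B(k−1)f/C)·t_k = (k*(k + 3)*(3*k + 4)/(5*k + 7))·t_k = k*(3*k + 4)/((k + 1)*(k + 2)).
Verify: (5*k + 7)/(k**3 + 6*k**2 + 11*k + 6) matches t_k.
s_(n+1) = (3*n**2 + 10*n + 7)/(n**2 + 5*n + 6) and s_(2) = 5/3, so S(n) = (4*n**2 + 5*n - 9)/(3*(n**2 + 5*n + 6)).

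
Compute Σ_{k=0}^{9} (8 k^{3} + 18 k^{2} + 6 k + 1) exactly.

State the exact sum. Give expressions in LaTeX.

Ratio r(k) = (8*k**3 + 42*k**2 + 66*k + 33)/(8*k**3 + 18*k**2 + 6*k + 1).
Normal form (A,B,C) = (1, 1, k**3 + 9*k**2/4 + 3*k/4 + 1/8).
Need (1)·f(k+1) − (1)·f(k) = k**3 + 9*k**2/4 + 3*k/4 + 1/8.
Degrees (0,0,3) ⇒ d ≤ 4.
Solving with deg f ≤ 4: f(k) = k*(2*k**3 + 2*k**2 - 4*k + 1)/8.
Get s_k = R·t_k = k*(2*k**3 + 2*k**2 - 4*k + 1) with R(k) = B(k−1)f(k)/C(k) = k*(2*k**3 + 2*k**2 - 4*k + 1)/(8*k**3 + 18*k**2 + 6*k + 1).
Verify: 8*k**3 + 18*k**2 + 6*k + 1 matches t_k.
Evaluate s at k=10 and k=0: 21610 and 0; difference 21610.

Σ = 21610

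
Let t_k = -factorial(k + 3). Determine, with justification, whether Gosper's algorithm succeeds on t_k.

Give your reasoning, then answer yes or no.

Ratio r(k) = k + 4.
So A=k + 4 and B=1, with C=1.
Solve (k + 4)·f(k+1) − (1)·f(k) = 1.
Degrees (1,0,0) ⇒ d ≤ -1.
Negative degree bound (-1): no f exists, t_k not Gosper-summable.

No — t_k has no hypergeometric antidifference.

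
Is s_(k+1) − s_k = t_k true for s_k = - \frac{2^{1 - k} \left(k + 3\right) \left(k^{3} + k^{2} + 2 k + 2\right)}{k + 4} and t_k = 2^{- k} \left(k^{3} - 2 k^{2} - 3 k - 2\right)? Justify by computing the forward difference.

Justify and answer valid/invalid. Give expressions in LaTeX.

Invalid: residual \frac{2^{- k} \left(- k^{4} - 4 k^{3} + 9 k^{2} + 10 k + 4\right)}{k^{2} + 9 k + 20} ≠ 0.

s_(k+1) = -(k + 4)*(2*k + (k + 1)**3 + (k + 1)**2 + 4)/(2**k*(k + 5))
s_(k+1) − s_k = (k**5 + 6*k**4 - 5*k**3 - 60*k**2 - 68*k - 36)/(2**k*(k**2 + 9*k + 20))
(s_(k+1) − s_k) − t_k = (-k**4 - 4*k**3 + 9*k**2 + 10*k + 4)/(2**k*(k**2 + 9*k + 20))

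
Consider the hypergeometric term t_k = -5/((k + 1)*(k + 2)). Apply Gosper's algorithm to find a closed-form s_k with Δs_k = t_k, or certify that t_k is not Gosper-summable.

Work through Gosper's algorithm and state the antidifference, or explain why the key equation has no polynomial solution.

The ratio is (k + 1)/(k + 3).
Gosper form: A/B · C(k+1)/C(k) with A=k + 1, B=k + 3, C=1.
f must satisfy (k + 1)·f(k+1) − (k + 2)·f(k) = 1.
deg f ≤ 1 (via 1,1,0).
Solving with deg f ≤ 1: f(k) = k.
Certificate R = B(k−1)f/C = k*(k + 2) gives s_k = -5*k/(k + 1).
Verify: -5/(k**2 + 3*k + 2) matches t_k.

s_k = -5*k/(k + 1)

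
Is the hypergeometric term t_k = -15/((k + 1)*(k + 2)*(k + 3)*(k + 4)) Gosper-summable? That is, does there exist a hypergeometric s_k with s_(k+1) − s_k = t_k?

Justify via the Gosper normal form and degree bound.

Yes. s_k = 5*k*(-k**2 - 6*k - 11)/(6*(k + 1)*(k + 2)*(k + 3)).

Compute t_(k+1)/t_k: get (k + 1)/(k + 5).
A = k + 1, B = k + 5, C = 1.
Solve (k + 1)·f(k+1) − (k + 4)·f(k) = 1.
d = 3 from the (1,1,0) case.
Solve for f: f(k) = k*(k**2 + 6*k + 11)/18 (degree 3 ≤ 3).
Then R = B(k−1)f/C = k*(k + 4)*(k**2 + 6*k + 11)/18, so s_k = R(k)·t_k = 5*k*(-k**2 - 6*k - 11)/(6*(k + 1)*(k + 2)*(k + 3)).
s_(k+1) − s_k = -15/(k**4 + 10*k**3 + 35*k**2 + 50*k + 24) = t_k.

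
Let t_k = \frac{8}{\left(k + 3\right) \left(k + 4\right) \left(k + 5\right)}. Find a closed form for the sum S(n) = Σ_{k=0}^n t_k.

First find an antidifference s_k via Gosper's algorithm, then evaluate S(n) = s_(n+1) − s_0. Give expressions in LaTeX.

Ratio r(k) = (k + 3)/(k + 6).
Gosper form: A/B · C(k+1)/C(k) with A=k + 3, B=k + 6, C=1.
Key eq: (k + 3)·f(k+1) = (k + 5)·f(k) + (1).
From deg A=1, deg B=1, deg C=0: d=2.
Solving with deg f ≤ 2: f(k) = k*(k + 7)/24.
Then R = B(k−1)f/C = k*(k + 5)*(k + 7)/24, so s_k = R(k)·t_k = k*(k + 7)/(3*(k + 3)*(k + 4)).
s_(k+1) − s_k = 8/(k**3 + 12*k**2 + 47*k + 60) = t_k.
Telescope: S(n) = s_(n+1) − s_(0) = (n**2 + 9*n + 8)/(3*(n**2 + 9*n + 20)) − (0) = (n**2 + 9*n + 8)/(3*(n**2 + 9*n + 20)).

S(n) = \frac{n^{2} + 9 n + 8}{3 \left(n^{2} + 9 n + 20\right)}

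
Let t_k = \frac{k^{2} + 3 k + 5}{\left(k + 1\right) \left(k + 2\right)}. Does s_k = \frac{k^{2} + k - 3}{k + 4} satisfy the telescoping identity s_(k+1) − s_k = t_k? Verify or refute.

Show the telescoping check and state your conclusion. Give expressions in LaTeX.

Invalid: residual \frac{6 \left(- 2 k^{2} - 9 k - 13\right)}{k^{4} + 12 k^{3} + 49 k^{2} + 78 k + 40} ≠ 0.

s_(k+1) = (k + (k + 1)**2 - 2)/(k + 5)
s_(k+1) − s_k = (k**2 + 9*k + 11)/(k**2 + 9*k + 20)
(s_(k+1) − s_k) − t_k = 6*(-2*k**2 - 9*k - 13)/(k**4 + 12*k**3 + 49*k**2 + 78*k + 40)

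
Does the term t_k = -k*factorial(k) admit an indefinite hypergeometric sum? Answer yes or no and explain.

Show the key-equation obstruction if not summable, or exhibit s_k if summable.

r(k) = (k + 1)**2/k after simplifying.
So A=k + 1 and B=1, with C=k.
f must satisfy (k + 1)·f(k+1) − (1)·f(k) = k.
Bound: deg f ≤ 0.
A polynomial solution: f(k) = 1.
Then R = B(k−1)f/C = 1/k, so s_k = R(k)·t_k = -factorial(k).
Verify: -k*factorial(k) matches t_k.

Yes. s_k = -factorial(k).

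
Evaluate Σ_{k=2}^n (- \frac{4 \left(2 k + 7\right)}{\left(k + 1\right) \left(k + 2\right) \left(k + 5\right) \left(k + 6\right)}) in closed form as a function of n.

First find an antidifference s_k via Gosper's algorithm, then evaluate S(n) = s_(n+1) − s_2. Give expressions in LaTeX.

S(n) = \frac{4 \left(- n^{2} - 8 n + 9\right)}{21 \left(n^{2} + 8 n + 12\right)}

Ratio r(k) = (k + 1)*(k + 5)*(2*k + 9)/((k + 3)*(k + 7)*(2*k + 7)).
Factor: A=k + 1; B=k + 7; C=k**3 + 21*k**2/2 + 73*k/2 + 42.
Solve (k + 1)·f(k+1) − (k + 6)·f(k) = k**3 + 21*k**2/2 + 73*k/2 + 42.
Degrees (1,1,3) ⇒ d ≤ 5.
Solve for f: f(k) = k*(k + 2)*(k + 3)*(k + 4)*(k + 6)/10 (degree 5 ≤ 5).
So s_k = (B(k−1)f/C)·t_k = (k*(k + 2)*(k + 6)**2/(5*(2*k + 7)))·t_k = 4*k*(-k - 6)/(5*(k**2 + 6*k + 5)).
Verify: 4*(-2*k - 7)/(k**4 + 14*k**3 + 65*k**2 + 112*k + 60) matches t_k.
Σ_(k=2)^n t_k = s_(n+1) − s_(2) = (4*(-n**2 - 8*n - 7)/(5*(n**2 + 8*n + 12))) − (-64/105), i.e. 4*(-n**2 - 8*n + 9)/(21*(n**2 + 8*n + 12)).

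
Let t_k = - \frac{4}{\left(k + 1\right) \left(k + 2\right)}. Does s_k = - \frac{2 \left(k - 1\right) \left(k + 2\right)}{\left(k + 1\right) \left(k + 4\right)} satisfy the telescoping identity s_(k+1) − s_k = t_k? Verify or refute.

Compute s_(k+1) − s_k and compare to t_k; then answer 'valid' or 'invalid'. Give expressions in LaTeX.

s_(k+1) = -2*k*(k + 3)/((k + 2)*(k + 5))
s_(k+1) − s_k = 8*(-k**2 - 4*k - 5)/(k**4 + 12*k**3 + 49*k**2 + 78*k + 40)
(s_(k+1) − s_k) − t_k = 4*(-k**2 + k + 10)/(k**4 + 12*k**3 + 49*k**2 + 78*k + 40)

Invalid: residual \frac{4 \left(- k^{2} + k + 10\right)}{k^{4} + 12 k^{3} + 49 k^{2} + 78 k + 40} ≠ 0.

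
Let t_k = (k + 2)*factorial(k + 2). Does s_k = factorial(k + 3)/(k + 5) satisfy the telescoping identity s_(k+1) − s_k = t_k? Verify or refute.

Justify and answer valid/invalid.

s_(k+1) = factorial(k + 4)/(k + 6)
s_(k+1) − s_k = (k**2 + 8*k + 14)*factorial(k + 3)/((k + 5)*(k + 6))
(s_(k+1) − s_k) − t_k = -2*(k**2 + 7*k + 9)*factorial(k + 2)/((k + 5)*(k + 6))

Invalid: residual -2*(k**2 + 7*k + 9)*factorial(k + 2)/((k + 5)*(k + 6)) ≠ 0.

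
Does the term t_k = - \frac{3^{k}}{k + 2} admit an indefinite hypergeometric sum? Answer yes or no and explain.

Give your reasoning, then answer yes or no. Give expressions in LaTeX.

Ratio r(k) = 3*(k + 2)/(k + 3).
A = 3*k + 6, B = k + 3, C = 1.
Solve (3*k + 6)·f(k+1) − (k + 2)·f(k) = 1.
Degrees (1,1,0) ⇒ d ≤ -1.
Negative degree bound (-1): no f exists, t_k not Gosper-summable.

No — negative degree bound, so no certificate f.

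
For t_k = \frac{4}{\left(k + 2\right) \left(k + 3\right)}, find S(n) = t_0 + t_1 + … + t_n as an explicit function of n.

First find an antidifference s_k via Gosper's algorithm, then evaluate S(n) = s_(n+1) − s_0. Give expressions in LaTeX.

Compute t_(k+1)/t_k: get (k + 2)/(k + 4).
Normal form (A,B,C) = (k + 2, k + 4, 1).
f must satisfy (k + 2)·f(k+1) − (k + 3)·f(k) = 1.
Bound: deg f ≤ 1.
Coefficient equations give f(k) = k/2.
Then R = B(k−1)f/C = k*(k + 3)/2, so s_k = R(k)·t_k = 2*k/(k + 2).
Verify: 4/(k**2 + 5*k + 6) matches t_k.
Telescope: S(n) = s_(n+1) − s_(0) = 2*(n + 1)/(n + 3) − (0) = 2*(n + 1)/(n + 3).

S(n) = \frac{2 \left(n + 1\right)}{n + 3}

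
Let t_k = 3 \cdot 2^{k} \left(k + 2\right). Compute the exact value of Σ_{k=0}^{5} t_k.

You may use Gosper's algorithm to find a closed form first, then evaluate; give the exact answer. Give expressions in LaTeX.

The ratio is 2*(k + 3)/(k + 2).
Factor: A=2; B=1; C=k + 2.
f must satisfy (2)·f(k+1) − (1)·f(k) = k + 2.
Degrees (0,0,1) ⇒ d ≤ 1.
Solving with deg f ≤ 1: f(k) = k.
Certificate R = B(k−1)f/C = k/(k + 2) gives s_k = 3*2**k*k.
s_(k+1) − s_k = 3*2**k*(k + 2) = t_k.
Sum = s_(6) − s_(0); s_(6) = 1152, s_(0) = 0 ⇒ 1152.

Σ = 1152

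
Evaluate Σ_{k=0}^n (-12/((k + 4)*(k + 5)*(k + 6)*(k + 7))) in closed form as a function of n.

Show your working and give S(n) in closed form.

S(n) = (-n**3 - 18*n**2 - 107*n - 90)/(30*(n**3 + 18*n**2 + 107*n + 210))

The ratio is (k + 4)/(k + 8).
A = k + 4, B = k + 8, C = 1.
Set up (k + 4)·f(k+1) − (k + 7)·f(k) − (1) = 0.
Bound: deg f ≤ 3.
Coefficient equations give f(k) = k*(k**2 + 15*k + 74)/360.
Then R = B(k−1)f/C = k*(k + 7)*(k**2 + 15*k + 74)/360, so s_k = R(k)·t_k = k*(-k**2 - 15*k - 74)/(30*(k + 4)*(k + 5)*(k + 6)).
Δs = -12/(k**4 + 22*k**3 + 179*k**2 + 638*k + 840), as required.
Evaluate: s_(n+1) = (-n**3 - 18*n**2 - 107*n - 90)/(30*(n**3 + 18*n**2 + 107*n + 210)); subtract s_(0) = 0 ⇒ S(n) = (-n**3 - 18*n**2 - 107*n - 90)/(30*(n**3 + 18*n**2 + 107*n + 210)).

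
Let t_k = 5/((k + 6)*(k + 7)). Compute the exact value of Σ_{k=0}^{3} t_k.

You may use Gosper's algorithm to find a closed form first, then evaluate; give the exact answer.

Σ = 1/3

Compute t_(k+1)/t_k: get (k + 6)/(k + 8).
So A=k + 6 and B=k + 8, with C=1.
Key eq: (k + 6)·f(k+1) = (k + 7)·f(k) + (1).
Bound: deg f ≤ 1.
Solving with deg f ≤ 1: f(k) = k/6.
Get s_k = R·t_k = 5*k/(6*(k + 6)) with R(k) = B(k−1)f(k)/C(k) = k*(k + 7)/6.
Δs = 5/(k**2 + 13*k + 42), as required.
Evaluate s at k=4 and k=0: 1/3 and 0; difference 1/3.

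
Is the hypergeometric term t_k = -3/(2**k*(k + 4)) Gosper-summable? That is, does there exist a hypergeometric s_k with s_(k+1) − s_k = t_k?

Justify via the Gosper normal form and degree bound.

The ratio is (k + 4)/(2*(k + 5)).
A = k/2 + 2, B = k + 5, C = 1.
Solve (k/2 + 2)·f(k+1) − (k + 4)·f(k) = 1.
d = -1 from the (1,1,0) case.
d = -1 < 0 ⇒ no nonzero polynomial f; not summable.

No — t_k has no hypergeometric antidifference.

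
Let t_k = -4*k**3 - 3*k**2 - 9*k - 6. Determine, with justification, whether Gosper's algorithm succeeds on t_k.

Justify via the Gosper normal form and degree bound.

Yes. s_k = k*(-k**3 + k**2 - 4*k - 2).

r(k) = (4*k**3 + 15*k**2 + 27*k + 22)/(4*k**3 + 3*k**2 + 9*k + 6) after simplifying.
Factor: A=1; B=1; C=k**3 + 3*k**2/4 + 9*k/4 + 3/2.
f must satisfy (1)·f(k+1) − (1)·f(k) = k**3 + 3*k**2/4 + 9*k/4 + 3/2.
deg f ≤ 4 (via 0,0,3).
A polynomial solution: f(k) = k*(k**3 - k**2 + 4*k + 2)/4.
Certificate R = B(k−1)f/C = k*(k**3 - k**2 + 4*k + 2)/(4*k**3 + 3*k**2 + 9*k + 6) gives s_k = k*(-k**3 + k**2 - 4*k - 2).
Check: Δs_k = -4*k**3 - 3*k**2 - 9*k - 6. ✓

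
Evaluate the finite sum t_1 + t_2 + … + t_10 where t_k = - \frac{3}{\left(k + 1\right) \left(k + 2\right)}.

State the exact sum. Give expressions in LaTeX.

t_(k+1)/t_k = (k + 1)/(k + 3).
So A=k + 1 and B=k + 3, with C=1.
Need (k + 1)·f(k+1) − (k + 2)·f(k) = 1.
d = 1 from the (1,1,0) case.
Coefficient equations give f(k) = k.
Get s_k = R·t_k = -3*k/(k + 1) with R(k) = B(k−1)f(k)/C(k) = k*(k + 2).
Verify: -3/(k**2 + 3*k + 2) matches t_k.
Evaluate s at k=11 and k=1: -11/4 and -3/2; difference -5/4.

Σ = -5/4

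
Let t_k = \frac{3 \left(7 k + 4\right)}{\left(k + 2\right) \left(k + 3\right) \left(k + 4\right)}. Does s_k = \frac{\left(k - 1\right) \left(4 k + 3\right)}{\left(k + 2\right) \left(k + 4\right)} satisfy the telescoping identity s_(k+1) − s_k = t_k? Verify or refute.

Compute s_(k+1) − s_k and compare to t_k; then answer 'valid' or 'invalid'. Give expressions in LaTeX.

Invalid: residual \frac{4 k^{2} - 22 k - 15}{k^{4} + 14 k^{3} + 71 k^{2} + 154 k + 120} ≠ 0.

s_(k+1) = k*(4*k + 7)/((k + 3)*(k + 5))
s_(k+1) − s_k = 5*(5*k**2 + 19*k + 9)/(k**4 + 14*k**3 + 71*k**2 + 154*k + 120)
(s_(k+1) − s_k) − t_k = (4*k**2 - 22*k - 15)/(k**4 + 14*k**3 + 71*k**2 + 154*k + 120)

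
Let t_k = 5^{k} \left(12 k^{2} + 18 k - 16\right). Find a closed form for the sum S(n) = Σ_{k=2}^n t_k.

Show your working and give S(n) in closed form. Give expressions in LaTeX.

S(n) = 15 \cdot 5^{n} n^{2} + 15 \cdot 5^{n} n - 20 \cdot 5^{n} - 50

r(k) = 5*(6*k**2 + 21*k + 7)/(6*k**2 + 9*k - 8) after simplifying.
Take A(k)=5, B(k)=1, C(k)=k**2 + 3*k/2 - 4/3.
Set up (5)·f(k+1) − (1)·f(k) − (k**2 + 3*k/2 - 4/3) = 0.
deg f ≤ 2 (via 0,0,2).
A polynomial solution: f(k) = (3*k**2 - 3*k - 4)/12.
Get s_k = R·t_k = 5**k*(3*k**2 - 3*k - 4) with R(k) = B(k−1)f(k)/C(k) = (3*k**2 - 3*k - 4)/(2*(6*k**2 + 9*k - 8)).
s_(k+1) − s_k = 5**k*(12*k**2 + 18*k - 16) = t_k.
Σ_(k=2)^n t_k = s_(n+1) − s_(2) = (5**(n + 1)*(3*n**2 + 3*n - 4)) − (50), i.e. 15*5**n*n**2 + 15*5**n*n - 20*5**n - 50.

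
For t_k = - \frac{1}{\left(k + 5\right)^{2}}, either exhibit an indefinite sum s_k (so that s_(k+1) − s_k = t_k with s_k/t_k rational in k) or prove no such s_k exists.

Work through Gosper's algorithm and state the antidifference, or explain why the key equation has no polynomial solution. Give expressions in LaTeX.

The ratio is (k + 5)**2/(k + 6)**2.
Factor: A=k**2 + 10*k + 25; B=k**2 + 12*k + 36; C=1.
Solve (k**2 + 10*k + 25)·f(k+1) − (k**2 + 10*k + 25)·f(k) = 1.
From deg A=2, deg B=2, deg C=0: d=0.
Put f(k) = c0: A·f(k+1) − B(k−1)·f(k) − C = -1; need -1 = 0 — inconsistent ⇒ no f, not summable.

none (Gosper's algorithm certifies no s_k)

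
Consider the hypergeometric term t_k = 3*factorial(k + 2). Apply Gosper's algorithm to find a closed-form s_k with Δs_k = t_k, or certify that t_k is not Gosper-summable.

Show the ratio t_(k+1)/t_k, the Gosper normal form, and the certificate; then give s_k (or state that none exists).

Compute t_(k+1)/t_k: get k + 3.
A = k + 3, B = 1, C = 1.
Need (k + 3)·f(k+1) − (1)·f(k) = 1.
d = -1 from the (1,0,0) case.
deg f ≤ -1 is impossible — no certificate.

no hypergeometric antidifference exists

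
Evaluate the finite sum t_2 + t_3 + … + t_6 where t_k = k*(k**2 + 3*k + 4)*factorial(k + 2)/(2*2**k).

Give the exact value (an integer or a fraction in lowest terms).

r(k) = (k + 1)*(k + 3)*(3*k + (k + 1)**2 + 7)/(2*k*(k**2 + 3*k + 4)) after simplifying.
Take A(k)=k/2 + 3/2, B(k)=1, C(k)=k**3 + 3*k**2 + 4*k.
Need (k/2 + 3/2)·f(k+1) − (1)·f(k) = k**3 + 3*k**2 + 4*k.
Bound: deg f ≤ 2.
Match coefficients ⇒ f(k) = 2*(k**2 - 3).
So s_k = (B(k−1)f/C)·t_k = (2*(k**2 - 3)/(k*(k**2 + 3*k + 4)))·t_k = (k**2 - 3)*factorial(k + 2)/2**k.
Check: Δs_k = k*(k**2 + 3*k + 4)*factorial(k + 2)/(2*2**k). ✓
Σ_(k=2)^(6) t_k = s_(7) − s_(2) = 130410 − (6) = 130404.

Σ = 130404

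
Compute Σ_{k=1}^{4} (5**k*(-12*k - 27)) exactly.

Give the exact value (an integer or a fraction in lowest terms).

Σ = -56220

t_(k+1)/t_k = 5*(4*k + 13)/(4*k + 9).
A = 5, B = 1, C = k + 9/4.
Need (5)·f(k+1) − (1)·f(k) = k + 9/4.
From deg A=0, deg B=0, deg C=1: d=1.
A polynomial solution: f(k) = (k + 1)/4.
Get s_k = R·t_k = -3*5**k*(k + 1) with R(k) = B(k−1)f(k)/C(k) = (k + 1)/(4*k + 9).
Verify: 5**k*(-12*k - 27) matches t_k.
Telescoping: Σ = s_(5) − s_(1) = -56250 − (-30) = -56220.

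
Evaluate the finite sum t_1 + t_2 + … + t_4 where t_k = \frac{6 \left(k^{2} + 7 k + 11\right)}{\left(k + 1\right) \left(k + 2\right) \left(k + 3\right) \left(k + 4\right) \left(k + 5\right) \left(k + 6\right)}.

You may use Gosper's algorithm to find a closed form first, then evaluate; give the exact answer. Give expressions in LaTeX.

Σ = 3/80

t_(k+1)/t_k = (k + 1)*(7*k + (k + 1)**2 + 18)/((k + 7)*(k**2 + 7*k + 11)).
Normal form (A,B,C) = (k + 1, k + 7, k**2 + 7*k + 11).
Solve (k + 1)·f(k+1) − (k + 6)·f(k) = k**2 + 7*k + 11.
Bound: deg f ≤ 5.
Solving with deg f ≤ 5: f(k) = k*(k + 2)*(k + 4)*(k**2 + 9*k + 23)/45.
Get s_k = R·t_k = 2*k*(k**2 + 9*k + 23)/(15*(k**3 + 9*k**2 + 23*k + 15)) with R(k) = B(k−1)f(k)/C(k) = k*(k + 2)*(k + 4)*(k + 6)*(k**2 + 9*k + 23)/(45*(k**2 + 7*k + 11)).
s_(k+1) − s_k = 6*(k**2 + 7*k + 11)/(k**6 + 21*k**5 + 175*k**4 + 735*k**3 + 1624*k**2 + 1764*k + 720) = t_k.
Evaluate s at k=5 and k=1: 31/240 and 11/120; difference 3/80.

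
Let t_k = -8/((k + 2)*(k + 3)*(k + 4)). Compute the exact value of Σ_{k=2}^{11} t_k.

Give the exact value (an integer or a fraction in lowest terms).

t_(k+1)/t_k = (k + 2)/(k + 5).
Normal form (A,B,C) = (k + 2, k + 5, 1).
f must satisfy (k + 2)·f(k+1) − (k + 4)·f(k) = 1.
d = 2 from the (1,1,0) case.
Solve for f: f(k) = k*(k + 5)/12 (degree 2 ≤ 2).
Certificate R = B(k−1)f/C = k*(k + 4)*(k + 5)/12 gives s_k = 2*k*(-k - 5)/(3*(k + 2)*(k + 3)).
s_(k+1) − s_k = -8/(k**3 + 9*k**2 + 26*k + 24) = t_k.
Σ_(k=2)^(11) t_k = s_(12) − s_(2) = -68/105 − (-7/15) = -19/105.

Σ = -19/105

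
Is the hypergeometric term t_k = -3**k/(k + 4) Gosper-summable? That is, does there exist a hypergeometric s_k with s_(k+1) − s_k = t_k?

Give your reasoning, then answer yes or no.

No — t_k has no hypergeometric antidifference.

Ratio r(k) = 3*(k + 4)/(k + 5).
Take A(k)=3*k + 12, B(k)=k + 5, C(k)=1.
Key eq: (3*k + 12)·f(k+1) = (k + 4)·f(k) + (1).
Degrees (1,1,0) ⇒ d ≤ -1.
d = -1 < 0 ⇒ no nonzero polynomial f; not summable.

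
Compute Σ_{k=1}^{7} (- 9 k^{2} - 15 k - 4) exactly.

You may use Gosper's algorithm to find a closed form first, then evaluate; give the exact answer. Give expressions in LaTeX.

r(k) = (3*k + 7)/(3*k + 1) after simplifying.
Factor: A=1; B=1; C=k**2 + 5*k/3 + 4/9.
Solve (1)·f(k+1) − (1)·f(k) = k**2 + 5*k/3 + 4/9.
From deg A=0, deg B=0, deg C=2: d=3.
Solve for f: f(k) = k*(3*k**2 + 3*k - 2)/9 (degree 3 ≤ 3).
So s_k = (B(k−1)f/C)·t_k = (k*(3*k**2 + 3*k - 2)/((3*k + 1)*(3*k + 4)))·t_k = k*(-3*k**2 - 3*k + 2).
Verify: -9*k**2 - 15*k - 4 matches t_k.
Evaluate s at k=8 and k=1: -1712 and -4; difference -1708.

Σ = -1708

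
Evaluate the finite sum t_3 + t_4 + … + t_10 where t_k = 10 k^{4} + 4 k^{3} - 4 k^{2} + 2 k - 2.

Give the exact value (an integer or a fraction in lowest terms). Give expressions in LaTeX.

Ratio r(k) = (5*k**4 + 22*k**3 + 34*k**2 + 23*k + 5)/(5*k**4 + 2*k**3 - 2*k**2 + k - 1).
Take A(k)=1, B(k)=1, C(k)=k**4 + 2*k**3/5 - 2*k**2/5 + k/5 - 1/5.
f must satisfy (1)·f(k+1) − (1)·f(k) = k**4 + 2*k**3/5 - 2*k**2/5 + k/5 - 1/5.
From deg A=0, deg B=0, deg C=4: d=5.
Coefficient equations give f(k) = k*(k**4 - 2*k**3 + 2*k - 2)/5.
Get s_k = R·t_k = 2*k*(k**4 - 2*k**3 + 2*k - 2) with R(k) = B(k−1)f(k)/C(k) = k*(k**4 - 2*k**3 + 2*k - 2)/(5*k**4 + 2*k**3 - 2*k**2 + k - 1).
Δs = 10*k**4 + 4*k**3 - 4*k**2 + 2*k - 2, as required.
Evaluate s at k=11 and k=3: 263978 and 186; difference 263792.

Σ = 263792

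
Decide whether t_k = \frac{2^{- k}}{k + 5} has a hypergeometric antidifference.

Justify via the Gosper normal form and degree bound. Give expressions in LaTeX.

No; the degree bound rules out any f.

r(k) = (k + 5)/(2*(k + 6)) after simplifying.
Normal form (A,B,C) = (k/2 + 5/2, k + 6, 1).
Key eq: (k/2 + 5/2)·f(k+1) = (k + 5)·f(k) + (1).
Degrees (1,1,0) ⇒ d ≤ -1.
d = -1 < 0 ⇒ no nonzero polynomial f; not summable.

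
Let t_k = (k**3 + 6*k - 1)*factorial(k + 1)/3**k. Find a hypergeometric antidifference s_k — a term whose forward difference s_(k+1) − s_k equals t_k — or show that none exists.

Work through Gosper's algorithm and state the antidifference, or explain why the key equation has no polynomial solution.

s_k = 3**(1 - k)*(k**2 - k + 1)*factorial(k + 1)

Step 1: r(k) = (k + 2)*(6*k + (k + 1)**3 + 5)/(3*(k**3 + 6*k - 1)).
So A=k/3 + 2/3 and B=1, with C=k**3 + 6*k - 1.
f must satisfy (k/3 + 2/3)·f(k+1) − (1)·f(k) = k**3 + 6*k - 1.
deg f ≤ 2 (via 1,0,3).
Coefficient equations give f(k) = 3*(k**2 - k + 1).
R(k) = B(k−1)·f(k)/C(k) = 3*(k**2 - k + 1)/(k**3 + 6*k - 1); s_k = R·t_k = 3**(1 - k)*(k**2 - k + 1)*factorial(k + 1).
Verify: (k**3 + 6*k - 1)*factorial(k + 1)/3**k matches t_k.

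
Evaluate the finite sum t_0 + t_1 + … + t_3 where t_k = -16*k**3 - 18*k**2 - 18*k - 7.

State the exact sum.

Σ = -964

Compute t_(k+1)/t_k: get (16*k**3 + 66*k**2 + 102*k + 59)/(16*k**3 + 18*k**2 + 18*k + 7).
A = 1, B = 1, C = k**3 + 9*k**2/8 + 9*k/8 + 7/16.
f must satisfy (1)·f(k+1) − (1)·f(k) = k**3 + 9*k**2/8 + 9*k/8 + 7/16.
From deg A=0, deg B=0, deg C=3: d=4.
Coefficient equations give f(k) = k*(4*k**3 - 2*k**2 + 4*k + 1)/16.
R(k) = B(k−1)·f(k)/C(k) = k*(4*k**3 - 2*k**2 + 4*k + 1)/(16*k**3 + 18*k**2 + 18*k + 7); s_k = R·t_k = k*(-4*k**3 + 2*k**2 - 4*k - 1).
Check: Δs_k = -16*k**3 - 18*k**2 - 18*k - 7. ✓
Σ_(k=0)^(3) t_k = s_(4) − s_(0) = -964 − (0) = -964.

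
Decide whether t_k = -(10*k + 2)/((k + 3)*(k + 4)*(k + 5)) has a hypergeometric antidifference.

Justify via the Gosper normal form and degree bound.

Step 1: r(k) = (k + 3)*(5*k + 6)/((k + 6)*(5*k + 1)).
Gosper form: A/B · C(k+1)/C(k) with A=k + 3, B=k + 6, C=k + 1/5.
Need (k + 3)·f(k+1) − (k + 5)·f(k) = k + 1/5.
Degrees (1,1,1) ⇒ d ≤ 2.
Match coefficients ⇒ f(k) = k*(2*k - 1)/15.
Then R = B(k−1)f/C = k*(k + 5)*(2*k - 1)/(3*(5*k + 1)), so s_k = R(k)·t_k = -2*k*(2*k - 1)/(3*(k + 3)*(k + 4)).
Δs = 2*(-5*k - 1)/(k**3 + 12*k**2 + 47*k + 60), as required.

Yes. s_k = -2*k*(2*k - 1)/(3*(k + 3)*(k + 4)).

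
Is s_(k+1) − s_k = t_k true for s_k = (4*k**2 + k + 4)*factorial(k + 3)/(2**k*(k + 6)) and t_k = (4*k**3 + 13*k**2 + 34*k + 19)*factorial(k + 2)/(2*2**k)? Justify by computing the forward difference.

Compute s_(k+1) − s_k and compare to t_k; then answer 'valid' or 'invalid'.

Invalid: residual -3*(4*k**4 + 37*k**3 + 104*k**2 + 221*k + 106)*factorial(k + 2)/(2*2**k*(k + 6)*(k + 7)) ≠ 0.

s_(k+1) = (4*k**2 + 9*k + 9)*factorial(k + 4)/(2*2**k*(k + 7))
s_(k+1) − s_k = (4*k**4 + 41*k**3 + 137*k**2 + 284*k + 160)*factorial(k + 3)/(2*2**k*(k + 6)*(k + 7))
(s_(k+1) − s_k) − t_k = -3*(4*k**4 + 37*k**3 + 104*k**2 + 221*k + 106)*factorial(k + 2)/(2*2**k*(k + 6)*(k + 7))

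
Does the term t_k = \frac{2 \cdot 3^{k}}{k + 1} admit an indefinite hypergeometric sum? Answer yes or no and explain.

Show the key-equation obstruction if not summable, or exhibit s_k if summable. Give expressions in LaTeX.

r(k) = 3*(k + 1)/(k + 2) after simplifying.
A = 3*k + 3, B = k + 2, C = 1.
Set up (3*k + 3)·f(k+1) − (k + 1)·f(k) − (1) = 0.
d = -1 from the (1,1,0) case.
Negative degree bound (-1): no f exists, t_k not Gosper-summable.

No; the degree bound rules out any f.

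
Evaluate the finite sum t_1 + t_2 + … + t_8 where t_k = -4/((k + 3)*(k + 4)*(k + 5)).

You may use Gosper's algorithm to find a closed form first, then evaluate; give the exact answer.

Σ = -17/195

Ratio r(k) = (k + 3)/(k + 6).
Gosper form: A/B · C(k+1)/C(k) with A=k + 3, B=k + 6, C=1.
Solve (k + 3)·f(k+1) − (k + 5)·f(k) = 1.
d = 2 from the (1,1,0) case.
Solve for f: f(k) = k*(k + 7)/24 (degree 2 ≤ 2).
Certificate R = B(k−1)f/C = k*(k + 5)*(k + 7)/24 gives s_k = k*(-k - 7)/(6*(k + 3)*(k + 4)).
Check: Δs_k = -4/(k**3 + 12*k**2 + 47*k + 60). ✓
Telescoping: Σ = s_(9) − s_(1) = -2/13 − (-1/15) = -17/195.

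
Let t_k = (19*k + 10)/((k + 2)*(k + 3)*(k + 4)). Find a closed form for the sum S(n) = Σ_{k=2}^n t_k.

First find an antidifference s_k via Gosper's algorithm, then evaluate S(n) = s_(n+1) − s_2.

Compute t_(k+1)/t_k: get (k + 2)*(19*k + 29)/((k + 5)*(19*k + 10)).
Gosper form: A/B · C(k+1)/C(k) with A=k + 2, B=k + 5, C=k + 10/19.
Need (k + 2)·f(k+1) − (k + 4)·f(k) = k + 10/19.
From deg A=1, deg B=1, deg C=1: d=2.
Match coefficients ⇒ f(k) = k*(4*k + 1)/19.
Get s_k = R·t_k = k*(4*k + 1)/((k + 2)*(k + 3)) with R(k) = B(k−1)f(k)/C(k) = k*(k + 4)*(4*k + 1)/(19*k + 10).
Δs = (19*k + 10)/(k**3 + 9*k**2 + 26*k + 24), as required.
Σ_(k=2)^n t_k = s_(n+1) − s_(2) = ((4*n**2 + 9*n + 5)/(n**2 + 7*n + 12)) − (9/10), i.e. (31*n**2 + 27*n - 58)/(10*(n**2 + 7*n + 12)).

S(n) = (31*n**2 + 27*n - 58)/(10*(n**2 + 7*n + 12))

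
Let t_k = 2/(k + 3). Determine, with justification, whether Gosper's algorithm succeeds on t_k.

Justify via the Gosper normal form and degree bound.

The ratio is (k + 3)/(k + 4).
Gosper form: A/B · C(k+1)/C(k) with A=k + 3, B=k + 4, C=1.
Need (k + 3)·f(k+1) − (k + 3)·f(k) = 1.
d = 0 from the (1,1,0) case.
Generic f = c0 gives residual -1; -1 = 0 cannot hold, so t_k is not Gosper-summable.

No — t_k has no hypergeometric antidifference.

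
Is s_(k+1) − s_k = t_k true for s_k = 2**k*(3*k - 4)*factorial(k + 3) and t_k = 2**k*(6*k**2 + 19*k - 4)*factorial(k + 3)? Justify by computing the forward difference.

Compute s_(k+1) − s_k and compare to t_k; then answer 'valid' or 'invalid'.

valid; difference matches t_k

s_(k+1) = 2**(k + 1)*(3*k - 1)*factorial(k + 4)
s_(k+1) − s_k = 2**k*(6*k**2 + 19*k - 4)*factorial(k + 3)
(s_(k+1) − s_k) − t_k = 0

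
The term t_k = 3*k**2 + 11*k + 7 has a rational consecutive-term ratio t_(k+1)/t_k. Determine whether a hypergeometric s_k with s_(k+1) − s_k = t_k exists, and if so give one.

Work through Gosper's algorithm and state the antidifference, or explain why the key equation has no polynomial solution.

Ratio r(k) = (3*k**2 + 17*k + 21)/(3*k**2 + 11*k + 7).
Gosper form: A/B · C(k+1)/C(k) with A=1, B=1, C=k**2 + 11*k/3 + 7/3.
Key eq: (1)·f(k+1) = (1)·f(k) + (k**2 + 11*k/3 + 7/3).
Degrees (0,0,2) ⇒ d ≤ 3.
Solve for f: f(k) = k*(k**2 + 4*k + 2)/3 (degree 3 ≤ 3).
Then R = B(k−1)f/C = k*(k**2 + 4*k + 2)/(3*k**2 + 11*k + 7), so s_k = R(k)·t_k = k*(k**2 + 4*k + 2).
Δs = 3*k**2 + 11*k + 7, as required.

s_k = k*(k**2 + 4*k + 2)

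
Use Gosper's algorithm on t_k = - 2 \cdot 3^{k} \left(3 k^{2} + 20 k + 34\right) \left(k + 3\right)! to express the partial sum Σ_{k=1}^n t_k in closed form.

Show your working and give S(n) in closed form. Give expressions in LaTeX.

S(n) = - 6 \cdot 3^{n} n \left(n + 4\right)! - 18 \cdot 3^{n} \left(n + 4\right)! + 432

t_(k+1)/t_k = 3*(3*k**3 + 38*k**2 + 161*k + 228)/(3*k**2 + 20*k + 34).
Normal form (A,B,C) = (3*k + 12, 1, k**2 + 20*k/3 + 34/3).
Set up (3*k + 12)·f(k+1) − (1)·f(k) − (k**2 + 20*k/3 + 34/3) = 0.
From deg A=1, deg B=0, deg C=2: d=1.
Match coefficients ⇒ f(k) = (k + 2)/3.
Get s_k = R·t_k = -2*3**k*(k + 2)*factorial(k + 3) with R(k) = B(k−1)f(k)/C(k) = (k + 2)/(3*k**2 + 20*k + 34).
s_(k+1) − s_k = -2*3**k*(3*k**2 + 20*k + 34)*factorial(k + 3) = t_k.
Telescope: S(n) = s_(n+1) − s_(1) = -6*3**n*(n + 3)*factorial(n + 4) − (-432) = -6*3**n*n*factorial(n + 4) - 18*3**n*factorial(n + 4) + 432.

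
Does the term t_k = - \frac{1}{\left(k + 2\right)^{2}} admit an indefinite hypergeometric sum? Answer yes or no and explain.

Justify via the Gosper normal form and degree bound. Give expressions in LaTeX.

No — the linear system for f has no solution.

The ratio is (k + 2)**2/(k + 3)**2.
Take A(k)=k**2 + 4*k + 4, B(k)=k**2 + 6*k + 9, C(k)=1.
Set up (k**2 + 4*k + 4)·f(k+1) − (k**2 + 4*k + 4)·f(k) − (1) = 0.
Bound: deg f ≤ 0.
Write f(k) = c0. Then LHS − RHS = -1, requiring -1 = 0: contradictory. No certificate.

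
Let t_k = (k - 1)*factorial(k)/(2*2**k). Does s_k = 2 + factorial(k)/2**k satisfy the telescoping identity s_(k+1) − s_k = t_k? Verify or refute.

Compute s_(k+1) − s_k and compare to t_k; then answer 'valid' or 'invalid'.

s_(k+1) = (4*2**k + k*factorial(k) + factorial(k))/(2*2**k)
s_(k+1) − s_k = (k - 1)*factorial(k)/(2*2**k)
(s_(k+1) − s_k) − t_k = 0

valid; difference matches t_k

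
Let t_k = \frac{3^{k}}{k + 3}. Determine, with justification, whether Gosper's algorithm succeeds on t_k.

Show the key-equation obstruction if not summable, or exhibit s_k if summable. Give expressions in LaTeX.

No — key equation has no polynomial f.

Ratio r(k) = 3*(k + 3)/(k + 4).
Factor: A=3*k + 9; B=k + 4; C=1.
Solve (3*k + 9)·f(k+1) − (k + 3)·f(k) = 1.
Bound: deg f ≤ -1.
Negative degree bound (-1): no f exists, t_k not Gosper-summable.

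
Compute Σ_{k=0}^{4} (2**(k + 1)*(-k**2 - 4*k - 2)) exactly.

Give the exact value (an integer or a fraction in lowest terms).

Compute t_(k+1)/t_k: get 2*(k**2 + 6*k + 7)/(k**2 + 4*k + 2).
Gosper form: A/B · C(k+1)/C(k) with A=2, B=1, C=k**2 + 4*k + 2.
Solve (2)·f(k+1) − (1)·f(k) = k**2 + 4*k + 2.
d = 2 from the (0,0,2) case.
Solving with deg f ≤ 2: f(k) = k**2.
Then R = B(k−1)f/C = k**2/(k**2 + 4*k + 2), so s_k = R(k)·t_k = -2**(k + 1)*k**2.
s_(k+1) − s_k = 2**(k + 1)*(k**2 - 2*(k + 1)**2) = t_k.
Evaluate s at k=5 and k=0: -1600 and 0; difference -1600.

Σ = -1600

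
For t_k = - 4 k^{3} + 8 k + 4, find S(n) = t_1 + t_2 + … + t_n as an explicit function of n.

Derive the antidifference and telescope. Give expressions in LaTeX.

The ratio is (2*k - (k + 1)**3 + 3)/(-k**3 + 2*k + 1).
Normal form (A,B,C) = (1, 1, k**3 - 2*k - 1).
Solve (1)·f(k+1) − (1)·f(k) = k**3 - 2*k - 1.
Degrees (0,0,3) ⇒ d ≤ 4.
Match coefficients ⇒ f(k) = k**2*(k - 3)*(k + 1)/4.
Get s_k = R·t_k = k**2*(-k**2 + 2*k + 3) with R(k) = B(k−1)f(k)/C(k) = k**2*(k - 3)/(4*(k**2 - k - 1)).
s_(k+1) − s_k = -4*k**3 + 8*k + 4 = t_k.
Σ_(k=1)^n t_k = s_(n+1) − s_(1) = (-n**4 - 2*n**3 + 3*n**2 + 8*n + 4) − (4), i.e. n*(-n**3 - 2*n**2 + 3*n + 8).

S(n) = n \left(- n^{3} - 2 n^{2} + 3 n + 8\right)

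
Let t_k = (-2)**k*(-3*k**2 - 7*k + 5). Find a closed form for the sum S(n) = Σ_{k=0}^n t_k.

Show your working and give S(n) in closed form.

S(n) = -2*(-2)**n*n**2 - 6*(-2)**n*n + 2*(-2)**n + 3

t_(k+1)/t_k = 2*(-3*k**2 - 13*k - 5)/(3*k**2 + 7*k - 5).
So A=-2 and B=1, with C=k**2 + 7*k/3 - 5/3.
Key eq: (-2)·f(k+1) = (1)·f(k) + (k**2 + 7*k/3 - 5/3).
From deg A=0, deg B=0, deg C=2: d=2.
Solving with deg f ≤ 2: f(k) = -(k**2 + k - 3)/3.
So s_k = (B(k−1)f/C)·t_k = (-(k**2 + k - 3)/(3*k**2 + 7*k - 5))·t_k = (-2)**k*(k**2 + k - 3).
Δs = (-2)**k*(-3*k**2 - 7*k + 5), as required.
Telescope: S(n) = s_(n+1) − s_(0) = (-2)**(n + 1)*(n**2 + 3*n - 1) − (-3) = -2*(-2)**n*n**2 - 6*(-2)**n*n + 2*(-2)**n + 3.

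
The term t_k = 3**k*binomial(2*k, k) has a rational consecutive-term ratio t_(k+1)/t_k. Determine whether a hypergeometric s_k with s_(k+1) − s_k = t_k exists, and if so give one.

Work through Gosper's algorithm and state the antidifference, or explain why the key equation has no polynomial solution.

Step 1: r(k) = 6*(2*k + 1)/(k + 1).
Gosper form: A/B · C(k+1)/C(k) with A=12*k + 6, B=k + 1, C=1.
Solve (12*k + 6)·f(k+1) − (k)·f(k) = 1.
d = -1 from the (1,1,0) case.
Negative degree bound (-1): no f exists, t_k not Gosper-summable.

not Gosper-summable; s_k does not exist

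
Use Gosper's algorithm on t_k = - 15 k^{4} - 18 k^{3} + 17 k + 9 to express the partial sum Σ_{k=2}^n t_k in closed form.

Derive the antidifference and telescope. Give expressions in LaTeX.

S(n) = - 3 n^{5} - 12 n^{4} - 14 n^{3} + 4 n^{2} + 18 n + 7

Step 1: r(k) = (-17*k + 15*(k + 1)**4 + 18*(k + 1)**3 - 26)/(15*k**4 + 18*k**3 - 17*k - 9).
Gosper form: A/B · C(k+1)/C(k) with A=1, B=1, C=k**4 + 6*k**3/5 - 17*k/15 - 3/5.
f must satisfy (1)·f(k+1) − (1)·f(k) = k**4 + 6*k**3/5 - 17*k/15 - 3/5.
Bound: deg f ≤ 5.
Solve for f: f(k) = k*(3*k**4 - 3*k**3 - 4*k**2 - 4*k - 1)/15 (degree 5 ≤ 5).
R(k) = B(k−1)·f(k)/C(k) = k*(3*k**4 - 3*k**3 - 4*k**2 - 4*k - 1)/(15*k**4 + 18*k**3 - 17*k - 9); s_k = R·t_k = k*(-3*k**4 + 3*k**3 + 4*k**2 + 4*k + 1).
s_(k+1) − s_k = -15*k**4 - 18*k**3 + 17*k + 9 = t_k.
Evaluate: s_(n+1) = -3*n**5 - 12*n**4 - 14*n**3 + 4*n**2 + 18*n + 9; subtract s_(2) = 2 ⇒ S(n) = -3*n**5 - 12*n**4 - 14*n**3 + 4*n**2 + 18*n + 7.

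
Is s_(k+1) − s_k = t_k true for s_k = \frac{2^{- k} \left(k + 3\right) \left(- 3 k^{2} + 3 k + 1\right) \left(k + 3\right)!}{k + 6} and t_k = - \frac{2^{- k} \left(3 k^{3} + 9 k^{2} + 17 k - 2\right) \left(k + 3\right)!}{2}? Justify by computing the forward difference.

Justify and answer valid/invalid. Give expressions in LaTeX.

Invalid: residual \frac{3 \cdot 2^{- k} \left(3 k^{4} + 27 k^{3} + 65 k^{2} + 106 k - 10\right) \left(k + 3\right)!}{2 \left(k + 6\right) \left(k + 7\right)} ≠ 0.

s_(k+1) = -(k + 4)*(3*k**2 + 3*k - 1)*factorial(k + 4)/(2*2**k*(k + 7))
s_(k+1) − s_k = -(3*k**5 + 39*k**4 + 179*k**3 + 402*k**2 + 370*k - 54)*factorial(k + 3)/(2*2**k*(k + 6)*(k + 7))
(s_(k+1) − s_k) − t_k = 3*(3*k**4 + 27*k**3 + 65*k**2 + 106*k - 10)*factorial(k + 3)/(2*2**k*(k + 6)*(k + 7))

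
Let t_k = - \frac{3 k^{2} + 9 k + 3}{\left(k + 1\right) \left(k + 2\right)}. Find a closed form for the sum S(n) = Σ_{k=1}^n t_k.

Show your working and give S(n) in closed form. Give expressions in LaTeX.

Compute t_(k+1)/t_k: get (k + 1)*(3*k + (k + 1)**2 + 4)/((k + 3)*(k**2 + 3*k + 1)).
Factor: A=k + 1; B=k + 3; C=k**2 + 3*k + 1.
Solve (k + 1)·f(k+1) − (k + 2)·f(k) = k**2 + 3*k + 1.
Bound: deg f ≤ 2.
Coefficient equations give f(k) = k**2.
Then R = B(k−1)f/C = k**2*(k + 2)/(k**2 + 3*k + 1), so s_k = R(k)·t_k = -3*k**2/(k + 1).
Verify: 3*(-k**2 - 3*k - 1)/(k**2 + 3*k + 2) matches t_k.
Evaluate: s_(n+1) = 3*(-n**2 - 2*n - 1)/(n + 2); subtract s_(1) = -3/2 ⇒ S(n) = 3*n*(-2*n - 3)/(2*(n + 2)).

S(n) = \frac{3 n \left(- 2 n - 3\right)}{2 \left(n + 2\right)}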